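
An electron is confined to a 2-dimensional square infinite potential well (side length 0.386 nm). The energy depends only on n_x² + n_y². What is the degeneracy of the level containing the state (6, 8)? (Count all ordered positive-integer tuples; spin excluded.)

degeneracy = 2

The level has n_x² + n_y² = 100. The ordered positive-integer solutions are (6, 8), (8, 6).
That gives 2 states.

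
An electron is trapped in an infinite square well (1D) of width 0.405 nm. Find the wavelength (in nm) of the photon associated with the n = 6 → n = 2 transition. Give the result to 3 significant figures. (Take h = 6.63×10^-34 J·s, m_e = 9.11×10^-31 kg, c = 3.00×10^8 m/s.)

E_1 = h²/(8m_eL²) = 3.677×10^-19 J, so ΔE = (6² − 2²)E_1 = 1.177×10^-17 J.
λ = hc/ΔE = (6.63×10^-34·3.00×10^8)/1.177×10^-17 = 1.69×10^-8 m = 16.9 nm.

λ = 16.9 nm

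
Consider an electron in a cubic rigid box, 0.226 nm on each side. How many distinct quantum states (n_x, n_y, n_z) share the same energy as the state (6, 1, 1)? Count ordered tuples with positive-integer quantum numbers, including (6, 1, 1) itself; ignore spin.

The level has n_x² + n_y² + n_z² = 38. The ordered positive-integer solutions are (1, 1, 6), (1, 6, 1), (2, 3, 5), (2, 5, 3), (3, 2, 5), (3, 5, 2), (5, 2, 3), (5, 3, 2), (6, 1, 1).
That gives 9 states.

degeneracy = 9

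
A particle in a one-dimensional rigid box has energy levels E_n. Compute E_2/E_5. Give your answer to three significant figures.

0.160

E_n ∝ n², so E_2/E_5 = 2²/5² = 4/25 = 0.160.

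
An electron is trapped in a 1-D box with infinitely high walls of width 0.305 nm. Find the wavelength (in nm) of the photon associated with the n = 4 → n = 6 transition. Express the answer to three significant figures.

E_1 = h²/(8m_eL²) = 6.477×10^-19 J, so ΔE = (6² − 4²)E_1 = 1.295×10^-17 J.
λ = hc/ΔE = (6.626×10^-34·2.998×10^8)/1.295×10^-17 = 1.53×10^-8 m = 15.3 nm.

λ = 15.3 nm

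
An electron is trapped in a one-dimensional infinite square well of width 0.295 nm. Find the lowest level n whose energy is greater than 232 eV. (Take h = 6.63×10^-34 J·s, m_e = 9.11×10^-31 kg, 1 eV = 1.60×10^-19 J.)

n = 8

E_1 = h²/(8m_eL²) = 6.931×10^-19 J = 4.332 eV.
Need n² > 232/4.332 = 53.55, i.e. n > 7.318.
The smallest integer satisfying this is n = 8.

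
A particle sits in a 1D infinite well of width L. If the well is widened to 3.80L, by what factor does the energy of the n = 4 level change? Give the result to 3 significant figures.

E_n ∝ 1/L², so the energy scales by 1/3.80² = 0.0693.

0.0693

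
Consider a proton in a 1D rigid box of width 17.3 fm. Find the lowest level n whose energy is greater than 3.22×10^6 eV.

n = 3

E_1 = h²/(8m_pL²) = 1.096×10^-13 J = 6.841×10^5 eV.
Need n² > 3.22×10^6/6.841×10^5 = 4.707, i.e. n > 2.170.
The smallest integer satisfying this is n = 3.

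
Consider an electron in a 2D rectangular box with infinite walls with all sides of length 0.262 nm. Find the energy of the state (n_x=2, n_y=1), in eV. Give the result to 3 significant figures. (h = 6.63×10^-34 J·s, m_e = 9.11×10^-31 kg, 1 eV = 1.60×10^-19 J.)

E = 27.5 eV

For a 2D rectangular well E = (h²/8m_e)·Σ n_i²/L_i² = (6.63×10^-34)²/(8·9.11×10^-31) · [2²/(0.262 nm)² + 1²/(0.262 nm)²].
Evaluating gives E = 4.393×10^-18 J = 27.5 eV.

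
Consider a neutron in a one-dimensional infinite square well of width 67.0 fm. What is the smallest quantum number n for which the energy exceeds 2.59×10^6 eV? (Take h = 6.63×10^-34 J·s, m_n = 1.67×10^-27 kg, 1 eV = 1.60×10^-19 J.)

E_1 = h²/(8m_nL²) = 7.329×10^-15 J = 4.581×10^4 eV.
Need n² > 2.59×10^6/4.581×10^4 = 56.54, i.e. n > 7.519.
The smallest integer satisfying this is n = 8.

n = 8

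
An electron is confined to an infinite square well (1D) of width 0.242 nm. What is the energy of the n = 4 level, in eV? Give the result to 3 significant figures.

E_4 = 103 eV

For an infinite well E_n = n²h²/(8m_eL²), so E_1 = h²/(8m_eL²) = (6.626×10^-34)²/(8·9.109×10^-31·(2.42×10^-10 m)²) = 1.029×10^-18 J.
Then E_4 = 4²·E_1 = 16·1.029×10^-18 J = 1.646×10^-17 J.
Converting, E_4 = 1.646×10^-17 J / (1.602×10^-19 J/eV) = 103 eV.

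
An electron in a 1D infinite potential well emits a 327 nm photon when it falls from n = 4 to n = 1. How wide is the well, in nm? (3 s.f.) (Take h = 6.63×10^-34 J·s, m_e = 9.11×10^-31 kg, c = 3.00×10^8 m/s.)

The photon carries ΔE = hc/λ = 6.63×10^-34·3.00×10^8/3.27×10^-7 m = 6.083×10^-19 J.
Since ΔE = (4² − 1²)E_1, E_1 = 4.055×10^-20 J, and L = h/√(8m_eE_1) = 1.22×10^-9 m = 1.22 nm.

L = 1.22 nm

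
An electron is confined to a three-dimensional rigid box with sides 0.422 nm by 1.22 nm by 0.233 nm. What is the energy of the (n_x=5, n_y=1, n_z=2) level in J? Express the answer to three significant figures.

E = 1.29×10^-17 J

For a 3D rectangular well E = (h²/8m_e)·Σ n_i²/L_i² = (6.626×10^-34)²/(8·9.109×10^-31) · [5²/(0.422 nm)² + 1²/(1.22 nm)² + 2²/(0.233 nm)²].
Evaluating gives E = 1.29×10^-17 J.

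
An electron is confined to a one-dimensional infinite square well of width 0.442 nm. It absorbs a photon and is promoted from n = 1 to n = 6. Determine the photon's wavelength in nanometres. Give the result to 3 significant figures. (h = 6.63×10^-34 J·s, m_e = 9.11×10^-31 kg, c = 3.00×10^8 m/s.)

E_1 = h²/(8m_eL²) = 3.087×10^-19 J, so ΔE = (6² − 1²)E_1 = 1.080×10^-17 J.
λ = hc/ΔE = (6.63×10^-34·3.00×10^8)/1.080×10^-17 = 1.84×10^-8 m = 18.4 nm.

λ = 18.4 nm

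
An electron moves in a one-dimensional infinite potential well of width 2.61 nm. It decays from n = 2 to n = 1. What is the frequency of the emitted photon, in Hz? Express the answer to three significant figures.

f = 4.00×10^13 Hz

E_1 = h²/(8m_eL²) = 8.844×10^-21 J and ΔE = (2² − 1²)E_1 = 2.653×10^-20 J.
f = ΔE/h = 2.653×10^-20/6.626×10^-34 = 4.00×10^13 Hz.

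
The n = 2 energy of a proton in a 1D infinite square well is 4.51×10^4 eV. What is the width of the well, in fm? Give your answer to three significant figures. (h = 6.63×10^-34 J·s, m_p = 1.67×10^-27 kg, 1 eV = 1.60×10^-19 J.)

From E_n = n²h²/(8m_pL²), L = n·h/√(8m_pE_n).
E_2 = 4.51×10^4 eV = 7.216×10^-15 J, so L = 2·6.63×10^-34/√(8·1.67×10^-27·7.216×10^-15) = 1.35×10^-13 m = 135 fm.

L = 135 fm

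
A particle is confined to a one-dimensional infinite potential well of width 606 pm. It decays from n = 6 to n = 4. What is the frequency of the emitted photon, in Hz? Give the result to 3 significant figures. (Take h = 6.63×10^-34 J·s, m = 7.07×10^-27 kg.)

E_1 = h²/(8mL²) = 2.116×10^-23 J and ΔE = (6² − 4²)E_1 = 4.232×10^-22 J.
f = ΔE/h = 4.232×10^-22/6.63×10^-34 = 6.38×10^11 Hz.

f = 6.38×10^11 Hz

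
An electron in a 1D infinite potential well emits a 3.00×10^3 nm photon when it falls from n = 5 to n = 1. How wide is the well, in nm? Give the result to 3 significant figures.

L = 4.67 nm

The photon carries ΔE = hc/λ = 6.626×10^-34·2.998×10^8/3.00×10^-6 m = 6.622×10^-20 J.
Since ΔE = (5² − 1²)E_1, E_1 = 2.759×10^-21 J, and L = h/√(8m_eE_1) = 4.67×10^-9 m = 4.67 nm.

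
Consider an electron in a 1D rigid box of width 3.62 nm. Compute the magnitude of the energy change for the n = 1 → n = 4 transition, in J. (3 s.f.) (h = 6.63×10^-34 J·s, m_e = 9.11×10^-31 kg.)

|ΔE| = 6.90×10^-20 J

E_1 = h²/(8m_eL²) = 4.603×10^-21 J.
|ΔE| = |1² − 4²|·E_1 = 15·4.603×10^-21 J = 6.90×10^-20 J.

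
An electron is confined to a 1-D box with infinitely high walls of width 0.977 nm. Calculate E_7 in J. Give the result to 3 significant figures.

For an infinite well E_n = n²h²/(8m_eL²), so E_1 = h²/(8m_eL²) = (6.626×10^-34)²/(8·9.109×10^-31·(9.77×10^-10 m)²) = 6.312×10^-20 J.
Then E_7 = 7²·E_1 = 49·6.312×10^-20 J = 3.09×10^-18 J.

E_7 = 3.09×10^-18 J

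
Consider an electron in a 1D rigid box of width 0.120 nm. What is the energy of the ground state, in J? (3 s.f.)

For an infinite well E_n = n²h²/(8m_eL²), so E_1 = h²/(8m_eL²) = (6.626×10^-34)²/(8·9.109×10^-31·(1.20×10^-10 m)²) = 4.184×10^-18 J.

E_1 = 4.18×10^-18 J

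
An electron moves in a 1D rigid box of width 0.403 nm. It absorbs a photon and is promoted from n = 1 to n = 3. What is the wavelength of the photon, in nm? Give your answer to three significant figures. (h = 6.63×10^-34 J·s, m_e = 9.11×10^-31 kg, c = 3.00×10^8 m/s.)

E_1 = h²/(8m_eL²) = 3.714×10^-19 J, so ΔE = (3² − 1²)E_1 = 2.971×10^-18 J.
λ = hc/ΔE = (6.63×10^-34·3.00×10^8)/2.971×10^-18 = 6.69×10^-8 m = 66.9 nm.

λ = 66.9 nm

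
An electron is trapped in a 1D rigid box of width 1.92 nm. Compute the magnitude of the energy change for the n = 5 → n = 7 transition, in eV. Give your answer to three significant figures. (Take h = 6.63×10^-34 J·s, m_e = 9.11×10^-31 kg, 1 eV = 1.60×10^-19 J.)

|ΔE| = 2.45 eV

E_1 = h²/(8m_eL²) = 1.636×10^-20 J.
|ΔE| = |5² − 7²|·E_1 = 24·1.636×10^-20 J = 3.926×10^-19 J = 2.45 eV.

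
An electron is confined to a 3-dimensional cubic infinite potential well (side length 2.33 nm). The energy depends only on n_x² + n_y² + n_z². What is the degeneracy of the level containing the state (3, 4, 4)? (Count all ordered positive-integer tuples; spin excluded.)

degeneracy = 9

The level has n_x² + n_y² + n_z² = 41. The ordered positive-integer solutions are (1, 2, 6), (1, 6, 2), (2, 1, 6), (2, 6, 1), (3, 4, 4), (4, 3, 4), (4, 4, 3), (6, 1, 2), (6, 2, 1).
That gives 9 states.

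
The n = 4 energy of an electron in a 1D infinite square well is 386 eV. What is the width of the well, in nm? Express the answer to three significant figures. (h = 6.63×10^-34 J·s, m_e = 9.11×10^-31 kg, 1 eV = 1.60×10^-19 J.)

L = 0.125 nm

From E_n = n²h²/(8m_eL²), L = n·h/√(8m_eE_n).
E_4 = 386 eV = 6.176×10^-17 J, so L = 4·6.63×10^-34/√(8·9.11×10^-31·6.176×10^-17) = 1.25×10^-10 m = 0.125 nm.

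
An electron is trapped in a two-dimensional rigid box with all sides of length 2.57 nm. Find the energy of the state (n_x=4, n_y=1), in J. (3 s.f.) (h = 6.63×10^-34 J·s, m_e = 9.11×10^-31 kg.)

E = 1.55×10^-19 J

For a 2D rectangular well E = (h²/8m_e)·Σ n_i²/L_i² = (6.63×10^-34)²/(8·9.11×10^-31) · [4²/(2.57 nm)² + 1²/(2.57 nm)²].
Evaluating gives E = 1.55×10^-19 J.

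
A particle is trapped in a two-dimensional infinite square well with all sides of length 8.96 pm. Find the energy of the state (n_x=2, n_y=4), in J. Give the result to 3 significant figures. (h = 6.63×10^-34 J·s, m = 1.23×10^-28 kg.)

E = 1.11×10^-16 J

For a 2D rectangular well E = (h²/8m)·Σ n_i²/L_i² = (6.63×10^-34)²/(8·1.23×10^-28) · [2²/(8.96 pm)² + 4²/(8.96 pm)²].
Evaluating gives E = 1.11×10^-16 J.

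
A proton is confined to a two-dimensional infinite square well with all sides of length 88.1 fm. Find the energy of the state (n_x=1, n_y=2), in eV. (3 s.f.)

For a 2D rectangular well E = (h²/8m_p)·Σ n_i²/L_i² = (6.626×10^-34)²/(8·1.673×10^-27) · [1²/(88.1 fm)² + 2²/(88.1 fm)²].
Evaluating gives E = 2.113×10^-14 J = 1.32×10^5 eV.

E = 1.32×10^5 eV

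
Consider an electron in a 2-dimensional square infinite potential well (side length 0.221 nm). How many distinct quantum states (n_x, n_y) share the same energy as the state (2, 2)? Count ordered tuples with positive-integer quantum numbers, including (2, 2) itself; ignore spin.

degeneracy = 1

The level has n_x² + n_y² = 8. The ordered positive-integer solutions are (2, 2).
That gives 1 state.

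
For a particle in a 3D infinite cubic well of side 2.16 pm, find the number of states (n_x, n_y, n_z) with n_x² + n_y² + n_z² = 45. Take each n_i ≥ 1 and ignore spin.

The level has n_x² + n_y² + n_z² = 45. The ordered positive-integer solutions are (2, 4, 5), (2, 5, 4), (4, 2, 5), (4, 5, 2), (5, 2, 4), (5, 4, 2).
That gives 6 states.

degeneracy = 6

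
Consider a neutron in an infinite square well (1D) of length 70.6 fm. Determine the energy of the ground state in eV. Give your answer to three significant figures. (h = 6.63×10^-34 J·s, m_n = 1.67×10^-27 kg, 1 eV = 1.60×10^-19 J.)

For an infinite well E_n = n²h²/(8m_nL²), so E_1 = h²/(8m_nL²) = (6.63×10^-34)²/(8·1.67×10^-27·(7.06×10^-14 m)²) = 6.601×10^-15 J.
Converting, E_1 = 6.601×10^-15 J / (1.60×10^-19 J/eV) = 4.13×10^4 eV.

E_1 = 4.13×10^4 eV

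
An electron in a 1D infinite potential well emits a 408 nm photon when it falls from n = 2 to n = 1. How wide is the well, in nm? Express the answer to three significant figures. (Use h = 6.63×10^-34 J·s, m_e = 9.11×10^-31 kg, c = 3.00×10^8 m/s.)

The photon carries ΔE = hc/λ = 6.63×10^-34·3.00×10^8/4.08×10^-7 m = 4.875×10^-19 J.
Since ΔE = (2² − 1²)E_1, E_1 = 1.625×10^-19 J, and L = h/√(8m_eE_1) = 6.09×10^-10 m = 0.609 nm.

L = 0.609 nm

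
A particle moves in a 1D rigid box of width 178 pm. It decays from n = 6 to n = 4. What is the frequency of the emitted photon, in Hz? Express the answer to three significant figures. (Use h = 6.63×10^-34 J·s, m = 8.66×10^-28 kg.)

f = 6.04×10^13 Hz

E_1 = h²/(8mL²) = 2.003×10^-21 J and ΔE = (6² − 4²)E_1 = 4.006×10^-20 J.
f = ΔE/h = 4.006×10^-20/6.63×10^-34 = 6.04×10^13 Hz.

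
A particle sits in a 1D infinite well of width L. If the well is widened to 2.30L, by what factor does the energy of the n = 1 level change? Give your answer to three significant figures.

0.189

E_n ∝ 1/L², so the energy scales by 1/2.30² = 0.189.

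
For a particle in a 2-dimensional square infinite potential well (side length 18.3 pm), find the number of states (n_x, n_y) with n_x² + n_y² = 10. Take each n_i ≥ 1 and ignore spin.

degeneracy = 2

The level has n_x² + n_y² = 10. The ordered positive-integer solutions are (1, 3), (3, 1).
That gives 2 states.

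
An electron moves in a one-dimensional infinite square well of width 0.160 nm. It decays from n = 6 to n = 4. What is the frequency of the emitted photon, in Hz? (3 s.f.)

E_1 = h²/(8m_eL²) = 2.353×10^-18 J and ΔE = (6² − 4²)E_1 = 4.706×10^-17 J.
f = ΔE/h = 4.706×10^-17/6.626×10^-34 = 7.10×10^16 Hz.

f = 7.10×10^16 Hz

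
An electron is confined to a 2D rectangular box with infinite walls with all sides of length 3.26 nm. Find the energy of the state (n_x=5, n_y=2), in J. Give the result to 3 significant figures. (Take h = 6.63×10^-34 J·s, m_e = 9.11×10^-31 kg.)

E = 1.65×10^-19 J

For a 2D rectangular well E = (h²/8m_e)·Σ n_i²/L_i² = (6.63×10^-34)²/(8·9.11×10^-31) · [5²/(3.26 nm)² + 2²/(3.26 nm)²].
Evaluating gives E = 1.65×10^-19 J.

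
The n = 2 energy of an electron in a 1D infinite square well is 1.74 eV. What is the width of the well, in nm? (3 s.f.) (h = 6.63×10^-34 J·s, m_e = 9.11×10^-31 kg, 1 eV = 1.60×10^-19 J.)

From E_n = n²h²/(8m_eL²), L = n·h/√(8m_eE_n).
E_2 = 1.74 eV = 2.784×10^-19 J, so L = 2·6.63×10^-34/√(8·9.11×10^-31·2.784×10^-19) = 9.31×10^-10 m = 0.931 nm.

L = 0.931 nm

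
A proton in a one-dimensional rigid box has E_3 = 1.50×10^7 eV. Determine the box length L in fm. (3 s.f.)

From E_n = n²h²/(8m_pL²), L = n·h/√(8m_pE_n).
E_3 = 1.50×10^7 eV = 2.403×10^-12 J, so L = 3·6.626×10^-34/√(8·1.673×10^-27·2.403×10^-12) = 1.11×10^-14 m = 11.1 fm.

L = 11.1 fm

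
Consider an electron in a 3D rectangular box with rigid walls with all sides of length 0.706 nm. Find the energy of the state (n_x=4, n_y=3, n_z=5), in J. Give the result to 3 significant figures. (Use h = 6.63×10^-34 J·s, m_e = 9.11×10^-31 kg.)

E = 6.05×10^-18 J

For a 3D rectangular well E = (h²/8m_e)·Σ n_i²/L_i² = (6.63×10^-34)²/(8·9.11×10^-31) · [4²/(0.706 nm)² + 3²/(0.706 nm)² + 5²/(0.706 nm)²].
Evaluating gives E = 6.05×10^-18 J.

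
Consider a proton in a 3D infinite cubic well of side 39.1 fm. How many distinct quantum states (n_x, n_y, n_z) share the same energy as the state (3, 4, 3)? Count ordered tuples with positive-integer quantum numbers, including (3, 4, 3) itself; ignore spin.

The level has n_x² + n_y² + n_z² = 34. The ordered positive-integer solutions are (3, 3, 4), (3, 4, 3), (4, 3, 3).
That gives 3 states.

degeneracy = 3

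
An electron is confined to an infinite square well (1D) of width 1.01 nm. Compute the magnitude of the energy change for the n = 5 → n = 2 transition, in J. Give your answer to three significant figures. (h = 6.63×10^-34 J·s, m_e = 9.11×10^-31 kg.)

E_1 = h²/(8m_eL²) = 5.913×10^-20 J.
|ΔE| = |5² − 2²|·E_1 = 21·5.913×10^-20 J = 1.24×10^-18 J.

|ΔE| = 1.24×10^-18 J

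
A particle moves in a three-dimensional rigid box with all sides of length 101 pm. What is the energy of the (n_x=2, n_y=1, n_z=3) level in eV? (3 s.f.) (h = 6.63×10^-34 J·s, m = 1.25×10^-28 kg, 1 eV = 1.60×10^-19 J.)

E = 3.77 eV

For a 3D rectangular well E = (h²/8m)·Σ n_i²/L_i² = (6.63×10^-34)²/(8·1.25×10^-28) · [2²/(101 pm)² + 1²/(101 pm)² + 3²/(101 pm)²].
Evaluating gives E = 6.033×10^-19 J = 3.77 eV.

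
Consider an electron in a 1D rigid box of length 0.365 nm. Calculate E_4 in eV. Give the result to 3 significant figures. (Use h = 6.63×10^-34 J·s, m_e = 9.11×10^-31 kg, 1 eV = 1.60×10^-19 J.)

E_4 = 45.3 eV

For an infinite well E_n = n²h²/(8m_eL²), so E_1 = h²/(8m_eL²) = (6.63×10^-34)²/(8·9.11×10^-31·(3.65×10^-10 m)²) = 4.527×10^-19 J.
Then E_4 = 4²·E_1 = 16·4.527×10^-19 J = 7.243×10^-18 J.
Converting, E_4 = 7.243×10^-18 J / (1.60×10^-19 J/eV) = 45.3 eV.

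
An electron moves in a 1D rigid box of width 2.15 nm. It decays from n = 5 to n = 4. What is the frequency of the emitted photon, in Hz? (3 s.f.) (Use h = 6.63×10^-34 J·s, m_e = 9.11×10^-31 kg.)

f = 1.77×10^14 Hz

E_1 = h²/(8m_eL²) = 1.305×10^-20 J and ΔE = (5² − 4²)E_1 = 1.174×10^-19 J.
f = ΔE/h = 1.174×10^-19/6.63×10^-34 = 1.77×10^14 Hz.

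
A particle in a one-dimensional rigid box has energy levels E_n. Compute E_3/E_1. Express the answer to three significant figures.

9.00

E_n ∝ n², so E_3/E_1 = 3²/1² = 9/1 = 9.00.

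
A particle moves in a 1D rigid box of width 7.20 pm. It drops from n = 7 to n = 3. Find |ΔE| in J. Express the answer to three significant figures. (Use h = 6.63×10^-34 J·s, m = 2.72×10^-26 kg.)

E_1 = h²/(8mL²) = 3.897×10^-20 J.
|ΔE| = |7² − 3²|·E_1 = 40·3.897×10^-20 J = 1.56×10^-18 J.

|ΔE| = 1.56×10^-18 J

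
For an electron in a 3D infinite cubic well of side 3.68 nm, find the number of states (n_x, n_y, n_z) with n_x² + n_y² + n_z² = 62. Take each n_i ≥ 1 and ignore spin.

degeneracy = 12

The level has n_x² + n_y² + n_z² = 62. The ordered positive-integer solutions are (1, 5, 6), (1, 6, 5), (2, 3, 7), (2, 7, 3), (3, 2, 7), (3, 7, 2), (5, 1, 6), (5, 6, 1), (6, 1, 5), (6, 5, 1), (7, 2, 3), (7, 3, 2).
That gives 12 states.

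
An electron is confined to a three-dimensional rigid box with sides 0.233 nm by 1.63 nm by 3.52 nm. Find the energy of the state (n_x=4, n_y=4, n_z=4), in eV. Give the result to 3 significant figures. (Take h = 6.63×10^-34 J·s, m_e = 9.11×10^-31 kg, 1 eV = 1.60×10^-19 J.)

E = 114 eV

For a 3D rectangular well E = (h²/8m_e)·Σ n_i²/L_i² = (6.63×10^-34)²/(8·9.11×10^-31) · [4²/(0.233 nm)² + 4²/(1.63 nm)² + 4²/(3.52 nm)²].
Evaluating gives E = 1.822×10^-17 J = 114 eV.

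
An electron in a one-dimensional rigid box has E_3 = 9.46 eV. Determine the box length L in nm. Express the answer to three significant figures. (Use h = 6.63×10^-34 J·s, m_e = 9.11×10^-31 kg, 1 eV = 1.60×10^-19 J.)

L = 0.599 nm

From E_n = n²h²/(8m_eL²), L = n·h/√(8m_eE_n).
E_3 = 9.46 eV = 1.514×10^-18 J, so L = 3·6.63×10^-34/√(8·9.11×10^-31·1.514×10^-18) = 5.99×10^-10 m = 0.599 nm.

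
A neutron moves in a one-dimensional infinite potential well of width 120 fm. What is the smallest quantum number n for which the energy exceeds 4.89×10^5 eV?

n = 6

E_1 = h²/(8m_nL²) = 2.275×10^-15 J = 1.420×10^4 eV.
Need n² > 4.89×10^5/1.420×10^4 = 34.44, i.e. n > 5.869.
The smallest integer satisfying this is n = 6.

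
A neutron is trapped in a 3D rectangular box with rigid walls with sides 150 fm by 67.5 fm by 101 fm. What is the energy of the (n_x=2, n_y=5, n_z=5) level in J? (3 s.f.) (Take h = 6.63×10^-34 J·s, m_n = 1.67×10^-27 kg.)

For a 3D rectangular well E = (h²/8m_n)·Σ n_i²/L_i² = (6.63×10^-34)²/(8·1.67×10^-27) · [2²/(150 fm)² + 5²/(67.5 fm)² + 5²/(101 fm)²].
Evaluating gives E = 2.67×10^-13 J.

E = 2.67×10^-13 J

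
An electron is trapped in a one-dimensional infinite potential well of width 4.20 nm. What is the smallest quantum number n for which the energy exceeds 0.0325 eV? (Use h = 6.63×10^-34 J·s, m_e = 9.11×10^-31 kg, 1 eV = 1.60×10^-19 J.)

n = 2

E_1 = h²/(8m_eL²) = 3.419×10^-21 J = 0.02137 eV.
Need n² > 0.0325/0.02137 = 1.521, i.e. n > 1.233.
The smallest integer satisfying this is n = 2.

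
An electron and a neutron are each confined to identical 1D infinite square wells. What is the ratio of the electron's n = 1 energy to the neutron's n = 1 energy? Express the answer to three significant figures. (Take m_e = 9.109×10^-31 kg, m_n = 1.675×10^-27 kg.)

E_n ∝ 1/m at fixed n and L, so the ratio is m_n/m_e = 1.675×10^-27/9.109×10^-31 = 1.84×10^3.

1.84×10^3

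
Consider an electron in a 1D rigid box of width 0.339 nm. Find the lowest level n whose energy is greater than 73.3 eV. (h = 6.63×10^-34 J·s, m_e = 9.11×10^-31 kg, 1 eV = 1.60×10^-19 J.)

n = 5

E_1 = h²/(8m_eL²) = 5.248×10^-19 J = 3.280 eV.
Need n² > 73.3/3.280 = 22.35, i.e. n > 4.728.
The smallest integer satisfying this is n = 5.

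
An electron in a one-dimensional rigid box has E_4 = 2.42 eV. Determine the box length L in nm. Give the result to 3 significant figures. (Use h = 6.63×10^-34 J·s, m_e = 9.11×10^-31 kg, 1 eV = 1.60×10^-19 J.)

L = 1.58 nm

From E_n = n²h²/(8m_eL²), L = n·h/√(8m_eE_n).
E_4 = 2.42 eV = 3.872×10^-19 J, so L = 4·6.63×10^-34/√(8·9.11×10^-31·3.872×10^-19) = 1.58×10^-9 m = 1.58 nm.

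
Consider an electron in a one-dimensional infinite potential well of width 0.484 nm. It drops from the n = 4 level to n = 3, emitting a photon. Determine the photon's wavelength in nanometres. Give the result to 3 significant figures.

λ = 110 nm

E_1 = h²/(8m_eL²) = 2.572×10^-19 J, so ΔE = (4² − 3²)E_1 = 1.800×10^-18 J.
λ = hc/ΔE = (6.626×10^-34·2.998×10^8)/1.800×10^-18 = 1.10×10^-7 m = 110 nm.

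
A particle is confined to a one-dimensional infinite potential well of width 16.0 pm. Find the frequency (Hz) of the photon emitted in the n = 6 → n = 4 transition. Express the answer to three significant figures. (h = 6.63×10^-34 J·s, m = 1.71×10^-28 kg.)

f = 3.79×10^16 Hz

E_1 = h²/(8mL²) = 1.255×10^-18 J and ΔE = (6² − 4²)E_1 = 2.510×10^-17 J.
f = ΔE/h = 2.510×10^-17/6.63×10^-34 = 3.79×10^16 Hz.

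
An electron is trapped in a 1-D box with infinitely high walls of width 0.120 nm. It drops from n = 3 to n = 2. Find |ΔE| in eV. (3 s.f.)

E_1 = h²/(8m_eL²) = 4.184×10^-18 J.
|ΔE| = |3² − 2²|·E_1 = 5·4.184×10^-18 J = 2.092×10^-17 J = 131 eV.

|ΔE| = 131 eV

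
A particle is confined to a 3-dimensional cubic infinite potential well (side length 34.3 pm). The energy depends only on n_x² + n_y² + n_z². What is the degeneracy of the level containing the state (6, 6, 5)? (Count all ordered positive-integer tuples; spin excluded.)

The level has n_x² + n_y² + n_z² = 97. The ordered positive-integer solutions are (5, 6, 6), (6, 5, 6), (6, 6, 5).
That gives 3 states.

degeneracy = 3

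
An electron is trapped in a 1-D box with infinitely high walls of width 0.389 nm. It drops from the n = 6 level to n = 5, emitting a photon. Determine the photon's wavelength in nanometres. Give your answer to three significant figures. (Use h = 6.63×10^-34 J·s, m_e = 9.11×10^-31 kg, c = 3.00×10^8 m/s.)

λ = 45.4 nm

E_1 = h²/(8m_eL²) = 3.986×10^-19 J, so ΔE = (6² − 5²)E_1 = 4.385×10^-18 J.
λ = hc/ΔE = (6.63×10^-34·3.00×10^8)/4.385×10^-18 = 4.54×10^-8 m = 45.4 nm.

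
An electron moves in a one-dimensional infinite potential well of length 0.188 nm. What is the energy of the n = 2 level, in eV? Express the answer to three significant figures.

For an infinite well E_n = n²h²/(8m_eL²), so E_1 = h²/(8m_eL²) = (6.626×10^-34)²/(8·9.109×10^-31·(1.88×10^-10 m)²) = 1.705×10^-18 J.
Then E_2 = 2²·E_1 = 4·1.705×10^-18 J = 6.820×10^-18 J.
Converting, E_2 = 6.820×10^-18 J / (1.602×10^-19 J/eV) = 42.6 eV.

E_2 = 42.6 eV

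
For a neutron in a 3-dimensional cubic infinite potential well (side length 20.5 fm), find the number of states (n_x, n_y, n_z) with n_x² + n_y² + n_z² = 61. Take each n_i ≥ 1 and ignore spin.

The level has n_x² + n_y² + n_z² = 61. The ordered positive-integer solutions are (3, 4, 6), (3, 6, 4), (4, 3, 6), (4, 6, 3), (6, 3, 4), (6, 4, 3).
That gives 6 states.

degeneracy = 6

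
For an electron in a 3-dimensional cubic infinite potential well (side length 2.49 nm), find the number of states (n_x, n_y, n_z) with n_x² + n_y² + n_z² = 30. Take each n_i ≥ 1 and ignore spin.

The level has n_x² + n_y² + n_z² = 30. The ordered positive-integer solutions are (1, 2, 5), (1, 5, 2), (2, 1, 5), (2, 5, 1), (5, 1, 2), (5, 2, 1).
That gives 6 states.

degeneracy = 6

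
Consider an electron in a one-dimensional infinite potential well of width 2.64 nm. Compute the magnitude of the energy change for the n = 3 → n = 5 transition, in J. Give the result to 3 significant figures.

|ΔE| = 1.38×10^-19 J

E_1 = h²/(8m_eL²) = 8.644×10^-21 J.
|ΔE| = |3² − 5²|·E_1 = 16·8.644×10^-21 J = 1.38×10^-19 J.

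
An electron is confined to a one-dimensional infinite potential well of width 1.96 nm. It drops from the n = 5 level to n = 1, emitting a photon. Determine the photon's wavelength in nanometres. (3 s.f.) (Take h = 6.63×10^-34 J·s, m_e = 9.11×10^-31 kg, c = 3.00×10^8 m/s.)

E_1 = h²/(8m_eL²) = 1.570×10^-20 J, so ΔE = (5² − 1²)E_1 = 3.768×10^-19 J.
λ = hc/ΔE = (6.63×10^-34·3.00×10^8)/3.768×10^-19 = 5.28×10^-7 m = 528 nm.

λ = 528 nm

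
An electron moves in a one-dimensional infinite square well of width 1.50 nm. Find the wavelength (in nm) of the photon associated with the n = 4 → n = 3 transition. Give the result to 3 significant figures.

λ = 1.06×10^3 nm

E_1 = h²/(8m_eL²) = 2.678×10^-20 J, so ΔE = (4² − 3²)E_1 = 1.875×10^-19 J.
λ = hc/ΔE = (6.626×10^-34·2.998×10^8)/1.875×10^-19 = 1.06×10^-6 m = 1.06×10^3 nm.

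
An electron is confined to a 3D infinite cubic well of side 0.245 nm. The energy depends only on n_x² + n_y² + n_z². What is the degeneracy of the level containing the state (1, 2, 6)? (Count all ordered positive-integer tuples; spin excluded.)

The level has n_x² + n_y² + n_z² = 41. The ordered positive-integer solutions are (1, 2, 6), (1, 6, 2), (2, 1, 6), (2, 6, 1), (3, 4, 4), (4, 3, 4), (4, 4, 3), (6, 1, 2), (6, 2, 1).
That gives 9 states.

degeneracy = 9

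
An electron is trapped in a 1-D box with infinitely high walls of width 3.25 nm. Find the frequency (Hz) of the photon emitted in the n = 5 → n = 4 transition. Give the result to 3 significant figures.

f = 7.75×10^13 Hz

E_1 = h²/(8m_eL²) = 5.704×10^-21 J and ΔE = (5² − 4²)E_1 = 5.134×10^-20 J.
f = ΔE/h = 5.134×10^-20/6.626×10^-34 = 7.75×10^13 Hz.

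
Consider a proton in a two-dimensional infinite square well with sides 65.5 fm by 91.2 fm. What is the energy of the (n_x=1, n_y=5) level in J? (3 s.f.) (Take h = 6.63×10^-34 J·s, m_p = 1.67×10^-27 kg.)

For a 2D rectangular well E = (h²/8m_p)·Σ n_i²/L_i² = (6.63×10^-34)²/(8·1.67×10^-27) · [1²/(65.5 fm)² + 5²/(91.2 fm)²].
Evaluating gives E = 1.07×10^-13 J.

E = 1.07×10^-13 J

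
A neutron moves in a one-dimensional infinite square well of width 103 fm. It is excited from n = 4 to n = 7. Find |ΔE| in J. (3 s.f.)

|ΔE| = 1.02×10^-13 J

E_1 = h²/(8m_nL²) = 3.088×10^-15 J.
|ΔE| = |4² − 7²|·E_1 = 33·3.088×10^-15 J = 1.02×10^-13 J.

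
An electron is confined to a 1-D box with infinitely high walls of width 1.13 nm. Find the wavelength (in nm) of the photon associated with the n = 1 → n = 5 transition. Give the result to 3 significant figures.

λ = 175 nm

E_1 = h²/(8m_eL²) = 4.718×10^-20 J, so ΔE = (5² − 1²)E_1 = 1.132×10^-18 J.
λ = hc/ΔE = (6.626×10^-34·2.998×10^8)/1.132×10^-18 = 1.75×10^-7 m = 175 nm.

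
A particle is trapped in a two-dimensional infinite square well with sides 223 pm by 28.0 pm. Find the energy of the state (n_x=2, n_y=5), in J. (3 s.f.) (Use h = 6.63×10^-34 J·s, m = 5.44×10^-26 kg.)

For a 2D rectangular well E = (h²/8m)·Σ n_i²/L_i² = (6.63×10^-34)²/(8·5.44×10^-26) · [2²/(223 pm)² + 5²/(28.0 pm)²].
Evaluating gives E = 3.23×10^-20 J.

E = 3.23×10^-20 J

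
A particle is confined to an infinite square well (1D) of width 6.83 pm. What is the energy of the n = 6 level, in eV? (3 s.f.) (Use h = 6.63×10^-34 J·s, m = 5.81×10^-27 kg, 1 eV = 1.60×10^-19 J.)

E_6 = 45.6 eV

For an infinite well E_n = n²h²/(8mL²), so E_1 = h²/(8mL²) = (6.63×10^-34)²/(8·5.81×10^-27·(6.83×10^-12 m)²) = 2.027×10^-19 J.
Then E_6 = 6²·E_1 = 36·2.027×10^-19 J = 7.297×10^-18 J.
Converting, E_6 = 7.297×10^-18 J / (1.60×10^-19 J/eV) = 45.6 eV.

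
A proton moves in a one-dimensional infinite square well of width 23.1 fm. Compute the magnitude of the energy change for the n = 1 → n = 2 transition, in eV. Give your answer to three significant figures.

E_1 = h²/(8m_pL²) = 6.147×10^-14 J.
|ΔE| = |1² − 2²|·E_1 = 3·6.147×10^-14 J = 1.844×10^-13 J = 1.15×10^6 eV.

|ΔE| = 1.15×10^6 eV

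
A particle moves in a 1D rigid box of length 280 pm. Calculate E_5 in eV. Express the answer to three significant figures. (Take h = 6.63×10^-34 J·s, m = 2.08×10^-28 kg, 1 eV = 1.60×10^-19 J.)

For an infinite well E_n = n²h²/(8mL²), so E_1 = h²/(8mL²) = (6.63×10^-34)²/(8·2.08×10^-28·(2.80×10^-10 m)²) = 3.369×10^-21 J.
Then E_5 = 5²·E_1 = 25·3.369×10^-21 J = 8.423×10^-20 J.
Converting, E_5 = 8.423×10^-20 J / (1.60×10^-19 J/eV) = 0.526 eV.

E_5 = 0.526 eV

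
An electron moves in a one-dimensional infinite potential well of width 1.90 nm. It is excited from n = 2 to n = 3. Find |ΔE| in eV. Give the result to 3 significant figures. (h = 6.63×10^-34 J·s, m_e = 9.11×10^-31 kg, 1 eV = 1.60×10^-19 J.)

E_1 = h²/(8m_eL²) = 1.671×10^-20 J.
|ΔE| = |2² − 3²|·E_1 = 5·1.671×10^-20 J = 8.355×10^-20 J = 0.522 eV.

|ΔE| = 0.522 eV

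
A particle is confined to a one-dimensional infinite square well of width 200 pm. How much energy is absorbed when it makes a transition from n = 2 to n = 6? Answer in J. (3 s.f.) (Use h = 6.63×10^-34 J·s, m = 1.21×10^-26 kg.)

E_1 = h²/(8mL²) = 1.135×10^-22 J.
|ΔE| = |2² − 6²|·E_1 = 32·1.135×10^-22 J = 3.63×10^-21 J.

|ΔE| = 3.63×10^-21 J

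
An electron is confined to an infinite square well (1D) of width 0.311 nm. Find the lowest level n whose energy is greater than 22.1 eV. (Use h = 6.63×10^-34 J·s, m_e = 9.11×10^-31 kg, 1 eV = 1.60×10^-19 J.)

E_1 = h²/(8m_eL²) = 6.236×10^-19 J = 3.898 eV.
Need n² > 22.1/3.898 = 5.670, i.e. n > 2.381.
The smallest integer satisfying this is n = 3.

n = 3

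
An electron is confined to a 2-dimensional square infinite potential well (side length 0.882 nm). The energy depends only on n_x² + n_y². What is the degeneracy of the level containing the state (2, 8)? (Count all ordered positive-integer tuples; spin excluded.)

degeneracy = 2

The level has n_x² + n_y² = 68. The ordered positive-integer solutions are (2, 8), (8, 2).
That gives 2 states.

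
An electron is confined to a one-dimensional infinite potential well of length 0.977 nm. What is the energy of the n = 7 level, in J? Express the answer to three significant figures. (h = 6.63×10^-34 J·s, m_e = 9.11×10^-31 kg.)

For an infinite well E_n = n²h²/(8m_eL²), so E_1 = h²/(8m_eL²) = (6.63×10^-34)²/(8·9.11×10^-31·(9.77×10^-10 m)²) = 6.319×10^-20 J.
Then E_7 = 7²·E_1 = 49·6.319×10^-20 J = 3.10×10^-18 J.

E_7 = 3.10×10^-18 J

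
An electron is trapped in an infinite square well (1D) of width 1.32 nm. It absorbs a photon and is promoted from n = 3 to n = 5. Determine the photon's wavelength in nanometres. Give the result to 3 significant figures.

E_1 = h²/(8m_eL²) = 3.458×10^-20 J, so ΔE = (5² − 3²)E_1 = 5.533×10^-19 J.
λ = hc/ΔE = (6.626×10^-34·2.998×10^8)/5.533×10^-19 = 3.59×10^-7 m = 359 nm.

λ = 359 nm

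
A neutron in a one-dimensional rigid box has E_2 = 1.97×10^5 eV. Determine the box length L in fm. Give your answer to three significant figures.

L = 64.4 fm

From E_n = n²h²/(8m_nL²), L = n·h/√(8m_nE_n).
E_2 = 1.97×10^5 eV = 3.156×10^-14 J, so L = 2·6.626×10^-34/√(8·1.675×10^-27·3.156×10^-14) = 6.44×10^-14 m = 64.4 fm.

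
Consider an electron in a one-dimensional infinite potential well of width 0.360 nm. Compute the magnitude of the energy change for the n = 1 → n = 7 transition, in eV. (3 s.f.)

E_1 = h²/(8m_eL²) = 4.649×10^-19 J.
|ΔE| = |1² − 7²|·E_1 = 48·4.649×10^-19 J = 2.232×10^-17 J = 139 eV.

|ΔE| = 139 eV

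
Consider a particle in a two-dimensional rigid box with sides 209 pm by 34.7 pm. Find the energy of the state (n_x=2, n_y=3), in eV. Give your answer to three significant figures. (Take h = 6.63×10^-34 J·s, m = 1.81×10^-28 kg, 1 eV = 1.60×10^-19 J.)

For a 2D rectangular well E = (h²/8m)·Σ n_i²/L_i² = (6.63×10^-34)²/(8·1.81×10^-28) · [2²/(209 pm)² + 3²/(34.7 pm)²].
Evaluating gives E = 2.297×10^-18 J = 14.4 eV.

E = 14.4 eV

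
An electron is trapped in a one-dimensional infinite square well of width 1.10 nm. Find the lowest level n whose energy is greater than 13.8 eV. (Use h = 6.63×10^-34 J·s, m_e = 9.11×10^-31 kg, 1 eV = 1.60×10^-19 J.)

n = 7

E_1 = h²/(8m_eL²) = 4.985×10^-20 J = 0.3116 eV.
Need n² > 13.8/0.3116 = 44.29, i.e. n > 6.655.
The smallest integer satisfying this is n = 7.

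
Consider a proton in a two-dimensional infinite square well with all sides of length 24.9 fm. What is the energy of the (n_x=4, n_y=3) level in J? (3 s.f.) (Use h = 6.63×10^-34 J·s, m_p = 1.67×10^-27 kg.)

For a 2D rectangular well E = (h²/8m_p)·Σ n_i²/L_i² = (6.63×10^-34)²/(8·1.67×10^-27) · [4²/(24.9 fm)² + 3²/(24.9 fm)²].
Evaluating gives E = 1.33×10^-12 J.

E = 1.33×10^-12 J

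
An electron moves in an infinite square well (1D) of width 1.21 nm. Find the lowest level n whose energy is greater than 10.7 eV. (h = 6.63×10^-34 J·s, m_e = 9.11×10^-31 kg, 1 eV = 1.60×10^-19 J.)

E_1 = h²/(8m_eL²) = 4.120×10^-20 J = 0.2575 eV.
Need n² > 10.7/0.2575 = 41.55, i.e. n > 6.446.
The smallest integer satisfying this is n = 7.

n = 7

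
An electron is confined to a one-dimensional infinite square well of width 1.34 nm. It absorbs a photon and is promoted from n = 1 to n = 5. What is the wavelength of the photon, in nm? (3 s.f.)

E_1 = h²/(8m_eL²) = 3.355×10^-20 J, so ΔE = (5² − 1²)E_1 = 8.052×10^-19 J.
λ = hc/ΔE = (6.626×10^-34·2.998×10^8)/8.052×10^-19 = 2.47×10^-7 m = 247 nm.

λ = 247 nm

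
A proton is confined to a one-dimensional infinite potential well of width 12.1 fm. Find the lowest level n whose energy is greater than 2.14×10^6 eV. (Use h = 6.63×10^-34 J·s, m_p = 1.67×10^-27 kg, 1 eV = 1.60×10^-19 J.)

n = 2

E_1 = h²/(8m_pL²) = 2.247×10^-13 J = 1.404×10^6 eV.
Need n² > 2.14×10^6/1.404×10^6 = 1.524, i.e. n > 1.235.
The smallest integer satisfying this is n = 2.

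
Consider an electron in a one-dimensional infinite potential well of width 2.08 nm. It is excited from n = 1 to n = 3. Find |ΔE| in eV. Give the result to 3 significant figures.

E_1 = h²/(8m_eL²) = 1.393×10^-20 J.
|ΔE| = |1² − 3²|·E_1 = 8·1.393×10^-20 J = 1.114×10^-19 J = 0.695 eV.

|ΔE| = 0.695 eV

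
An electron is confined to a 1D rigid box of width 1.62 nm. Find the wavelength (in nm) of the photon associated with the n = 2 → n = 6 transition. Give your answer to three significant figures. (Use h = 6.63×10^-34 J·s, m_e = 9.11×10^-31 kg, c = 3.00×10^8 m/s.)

λ = 270 nm

E_1 = h²/(8m_eL²) = 2.298×10^-20 J, so ΔE = (6² − 2²)E_1 = 7.354×10^-19 J.
λ = hc/ΔE = (6.63×10^-34·3.00×10^8)/7.354×10^-19 = 2.70×10^-7 m = 270 nm.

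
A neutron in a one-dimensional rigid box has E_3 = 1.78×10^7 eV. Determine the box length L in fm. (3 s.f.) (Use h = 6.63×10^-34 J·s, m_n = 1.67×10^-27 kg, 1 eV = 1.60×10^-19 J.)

From E_n = n²h²/(8m_nL²), L = n·h/√(8m_nE_n).
E_3 = 1.78×10^7 eV = 2.848×10^-12 J, so L = 3·6.63×10^-34/√(8·1.67×10^-27·2.848×10^-12) = 1.02×10^-14 m = 10.2 fm.

L = 10.2 fm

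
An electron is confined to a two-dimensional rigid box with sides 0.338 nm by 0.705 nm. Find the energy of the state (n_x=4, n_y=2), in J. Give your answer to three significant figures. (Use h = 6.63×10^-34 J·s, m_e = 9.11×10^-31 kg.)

For a 2D rectangular well E = (h²/8m_e)·Σ n_i²/L_i² = (6.63×10^-34)²/(8·9.11×10^-31) · [4²/(0.338 nm)² + 2²/(0.705 nm)²].
Evaluating gives E = 8.93×10^-18 J.

E = 8.93×10^-18 J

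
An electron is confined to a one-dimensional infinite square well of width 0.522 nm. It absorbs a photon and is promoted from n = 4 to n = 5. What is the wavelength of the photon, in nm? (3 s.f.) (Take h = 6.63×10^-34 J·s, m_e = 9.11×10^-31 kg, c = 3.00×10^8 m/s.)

λ = 99.8 nm

E_1 = h²/(8m_eL²) = 2.213×10^-19 J, so ΔE = (5² − 4²)E_1 = 1.992×10^-18 J.
λ = hc/ΔE = (6.63×10^-34·3.00×10^8)/1.992×10^-18 = 9.98×10^-8 m = 99.8 nm.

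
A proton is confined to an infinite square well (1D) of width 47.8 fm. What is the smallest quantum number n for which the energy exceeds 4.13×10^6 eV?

E_1 = h²/(8m_pL²) = 1.436×10^-14 J = 8.964×10^4 eV.
Need n² > 4.13×10^6/8.964×10^4 = 46.07, i.e. n > 6.787.
The smallest integer satisfying this is n = 7.

n = 7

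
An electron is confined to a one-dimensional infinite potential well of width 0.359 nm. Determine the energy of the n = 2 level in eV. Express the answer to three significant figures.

For an infinite well E_n = n²h²/(8m_eL²), so E_1 = h²/(8m_eL²) = (6.626×10^-34)²/(8·9.109×10^-31·(3.59×10^-10 m)²) = 4.675×10^-19 J.
Then E_2 = 2²·E_1 = 4·4.675×10^-19 J = 1.870×10^-18 J.
Converting, E_2 = 1.870×10^-18 J / (1.602×10^-19 J/eV) = 11.7 eV.

E_2 = 11.7 eV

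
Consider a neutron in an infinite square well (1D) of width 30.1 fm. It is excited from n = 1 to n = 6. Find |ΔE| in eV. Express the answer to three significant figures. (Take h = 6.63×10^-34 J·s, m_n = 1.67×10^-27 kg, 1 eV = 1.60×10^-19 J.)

E_1 = h²/(8m_nL²) = 3.632×10^-14 J.
|ΔE| = |1² − 6²|·E_1 = 35·3.632×10^-14 J = 1.271×10^-12 J = 7.94×10^6 eV.

|ΔE| = 7.94×10^6 eV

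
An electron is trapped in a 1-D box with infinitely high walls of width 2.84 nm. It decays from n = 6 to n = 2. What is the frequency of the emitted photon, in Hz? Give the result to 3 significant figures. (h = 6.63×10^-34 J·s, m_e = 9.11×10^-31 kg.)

E_1 = h²/(8m_eL²) = 7.478×10^-21 J and ΔE = (6² − 2²)E_1 = 2.393×10^-19 J.
f = ΔE/h = 2.393×10^-19/6.63×10^-34 = 3.61×10^14 Hz.

f = 3.61×10^14 Hz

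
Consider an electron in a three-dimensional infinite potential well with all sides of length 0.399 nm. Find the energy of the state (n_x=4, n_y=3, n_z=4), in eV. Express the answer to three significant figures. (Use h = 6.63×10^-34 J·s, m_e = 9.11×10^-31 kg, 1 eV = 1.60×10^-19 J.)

For a 3D rectangular well E = (h²/8m_e)·Σ n_i²/L_i² = (6.63×10^-34)²/(8·9.11×10^-31) · [4²/(0.399 nm)² + 3²/(0.399 nm)² + 4²/(0.399 nm)²].
Evaluating gives E = 1.553×10^-17 J = 97.1 eV.

E = 97.1 eV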